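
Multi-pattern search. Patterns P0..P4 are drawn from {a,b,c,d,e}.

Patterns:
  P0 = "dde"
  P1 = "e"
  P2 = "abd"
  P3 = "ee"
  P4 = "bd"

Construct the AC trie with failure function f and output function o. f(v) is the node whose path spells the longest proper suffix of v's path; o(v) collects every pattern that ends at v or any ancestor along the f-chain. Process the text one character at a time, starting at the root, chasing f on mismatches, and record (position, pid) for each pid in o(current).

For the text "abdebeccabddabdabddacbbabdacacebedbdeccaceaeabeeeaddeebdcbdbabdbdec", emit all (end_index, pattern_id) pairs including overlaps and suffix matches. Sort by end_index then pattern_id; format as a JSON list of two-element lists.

Build:
Trie nodes:
  0='ε' goto a→5 b→9 d→1 e→4
  1='d' goto d→2
  2='dd' goto e→3
  3='dde' goto ·  [P0 ends]
  4='e' goto e→8  [P1 ends]
  5='a' goto b→6
  6='ab' goto d→7
  7='abd' goto ·  [P2 ends]
  8='ee' goto ·  [P3 ends]
  9='b' goto d→10
  10='bd' goto ·  [P4 ends]

Failure links (BFS by depth):
  fail(1) 'd': from fail(0)=0 chase 'd': 0 ⇒ 0;  out=∅∪out(0)=∅
  fail(4) 'e': from fail(0)=0 chase 'e': 0 ⇒ 0;  out={1}∪out(0)={1}
  fail(5) 'a': from fail(0)=0 chase 'a': 0 ⇒ 0;  out=∅∪out(0)=∅
  fail(9) 'b': from fail(0)=0 chase 'b': 0 ⇒ 0;  out=∅∪out(0)=∅
  fail(2) 'dd': from fail(1)=0 chase 'd': 0 ⇒ 1;  out=∅∪out(1)=∅
  fail(6) 'ab': from fail(5)=0 chase 'b': 0 ⇒ 9;  out=∅∪out(9)=∅
  fail(8) 'ee': from fail(4)=0 chase 'e': 0 ⇒ 4;  out={3}∪out(4)={1,3}
  fail(10) 'bd': from fail(9)=0 chase 'd': 0 ⇒ 1;  out={4}∪out(1)={4}
  fail(3) 'dde': from fail(2)=1 chase 'e': 1→0 ⇒ 4;  out={0}∪out(4)={0,1}
  fail(7) 'abd': from fail(6)=9 chase 'd': 9 ⇒ 10;  out={2}∪out(10)={2,4}

Text stream:
i=0 'a': node 0→5
i=1 'b': node 5→6
i=2 'd': node 6→7  → match P2@[0:2],P4@[1:2]
i=3 'e': node 7→4 (via fail)  → match P1@[3:3]
i=4 'b': node 4→9 (via fail)
i=5 'e': node 9→4 (via fail)  → match P1@[5:5]
i=6 'c': node 4→0 (via fail)
i=7 'c': node 0→0
i=8 'a': node 0→5
i=9 'b': node 5→6
i=10 'd': node 6→7  → match P2@[8:10],P4@[9:10]
i=11 'd': node 7→2 (via fail)
i=12 'a': node 2→5 (via fail)
i=13 'b': node 5→6
i=14 'd': node 6→7  → match P2@[12:14],P4@[13:14]
i=15 'a': node 7→5 (via fail)
i=16 'b': node 5→6
i=17 'd': node 6→7  → match P2@[15:17],P4@[16:17]
i=18 'd': node 7→2 (via fail)
i=19 'a': node 2→5 (via fail)
i=20 'c': node 5→0 (via fail)
i=21 'b': node 0→9
i=22 'b': node 9→9 (via fail)
i=23 'a': node 9→5 (via fail)
i=24 'b': node 5→6
i=25 'd': node 6→7  → match P2@[23:25],P4@[24:25]
i=26 'a': node 7→5 (via fail)
i=27 'c': node 5→0 (via fail)
i=28 'a': node 0→5
i=29 'c': node 5→0 (via fail)
i=30 'e': node 0→4  → match P1@[30:30]
i=31 'b': node 4→9 (via fail)
i=32 'e': node 9→4 (via fail)  → match P1@[32:32]
i=33 'd': node 4→1 (via fail)
i=34 'b': node 1→9 (via fail)
i=35 'd': node 9→10  → match P4@[34:35]
i=36 'e': node 10→4 (via fail)  → match P1@[36:36]
i=37 'c': node 4→0 (via fail)
i=38 'c': node 0→0
i=39 'a': node 0→5
i=40 'c': node 5→0 (via fail)
i=41 'e': node 0→4  → match P1@[41:41]
i=42 'a': node 4→5 (via fail)
i=43 'e': node 5→4 (via fail)  → match P1@[43:43]
i=44 'a': node 4→5 (via fail)
i=45 'b': node 5→6
i=46 'e': node 6→4 (via fail)  → match P1@[46:46]
i=47 'e': node 4→8  → match P1@[47:47],P3@[46:47]
i=48 'e': node 8→8 (via fail)  → match P1@[48:48],P3@[47:48]
i=49 'a': node 8→5 (via fail)
i=50 'd': node 5→1 (via fail)
i=51 'd': node 1→2
i=52 'e': node 2→3  → match P0@[50:52],P1@[52:52]
i=53 'e': node 3→8 (via fail)  → match P1@[53:53],P3@[52:53]
i=54 'b': node 8→9 (via fail)
i=55 'd': node 9→10  → match P4@[54:55]
i=56 'c': node 10→0 (via fail)
i=57 'b': node 0→9
i=58 'd': node 9→10  → match P4@[57:58]
i=59 'b': node 10→9 (via fail)
i=60 'a': node 9→5 (via fail)
i=61 'b': node 5→6
i=62 'd': node 6→7  → match P2@[60:62],P4@[61:62]
i=63 'b': node 7→9 (via fail)
i=64 'd': node 9→10  → match P4@[63:64]
i=65 'e': node 10→4 (via fail)  → match P1@[65:65]
i=66 'c': node 4→0 (via fail)

Matches: [[2,2],[2,4],[3,1],[5,1],[10,2],[10,4],[14,2],[14,4],[17,2],[17,4],[25,2],[25,4],[30,1],[32,1],[35,4],[36,1],[41,1],[43,1],[46,1],[47,1],[47,3],[48,1],[48,3],[52,0],[52,1],[53,1],[53,3],[55,4],[58,4],[62,2],[62,4],[64,4],[65,1]]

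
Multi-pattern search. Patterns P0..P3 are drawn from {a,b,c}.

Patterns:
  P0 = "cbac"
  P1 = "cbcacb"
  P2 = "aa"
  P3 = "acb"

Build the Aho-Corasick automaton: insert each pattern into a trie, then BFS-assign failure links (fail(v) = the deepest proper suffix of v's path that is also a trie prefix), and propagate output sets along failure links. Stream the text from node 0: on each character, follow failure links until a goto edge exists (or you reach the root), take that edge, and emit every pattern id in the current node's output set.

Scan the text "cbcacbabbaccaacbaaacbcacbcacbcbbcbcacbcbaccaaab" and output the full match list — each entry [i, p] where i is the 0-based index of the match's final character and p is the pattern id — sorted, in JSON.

Construct AC machine:
Trie nodes:
  n0 'ε': a→9 c→1
  n1 'c': b→2
  n2 'cb': a→3 c→5
  n3 'cba': c→4
  n4 'cbac': ·  [P0 ends]
  n5 'cbc': a→6
  n6 'cbca': c→7
  n7 'cbcac': b→8
  n8 'cbcacb': ·  [P1 ends]
  n9 'a': a→10 c→11
  n10 'aa': ·  [P2 ends]
  n11 'ac': b→12
  n12 'acb': ·  [P3 ends]

Failure links (BFS by depth):
  n1('c'): parent n0 fail=0; on 'c' 0 → fail=0;  out ∅∪∅=∅
  n9('a'): parent n0 fail=0; on 'a' 0 → fail=0;  out ∅∪∅=∅
  n2('cb'): parent n1 fail=0; on 'b' 0 → fail=0;  out ∅∪∅=∅
  n10('aa'): parent n9 fail=0; on 'a' 0 → fail=9;  out {2}∪∅={2}
  n11('ac'): parent n9 fail=0; on 'c' 0 → fail=1;  out ∅∪∅=∅
  n3('cba'): parent n2 fail=0; on 'a' 0 → fail=9;  out ∅∪∅=∅
  n5('cbc'): parent n2 fail=0; on 'c' 0 → fail=1;  out ∅∪∅=∅
  n12('acb'): parent n11 fail=1; on 'b' 1 → fail=2;  out {3}∪∅={3}
  n4('cbac'): parent n3 fail=9; on 'c' 9 → fail=11;  out {0}∪∅={0}
  n6('cbca'): parent n5 fail=1; on 'a' 1→0 → fail=9;  out ∅∪∅=∅
  n7('cbcac'): parent n6 fail=9; on 'c' 9 → fail=11;  out ∅∪∅=∅
  n8('cbcacb'): parent n7 fail=11; on 'b' 11 → fail=12;  out {1}∪{3}={1,3}

Text stream:
i=0 'c': node 0→1
i=1 'b': node 1→2
i=2 'c': node 2→5
i=3 'a': node 5→6
i=4 'c': node 6→7
i=5 'b': node 7→8  emit P1@[0:5],P3@[3:5]
i=6 'a': node 8→3 (via fail)
i=7 'b': node 3→0 (via fail)
i=8 'b': node 0→0
i=9 'a': node 0→9
i=10 'c': node 9→11
i=11 'c': node 11→1 (via fail)
i=12 'a': node 1→9 (via fail)
i=13 'a': node 9→10  emit P2@[12:13]
i=14 'c': node 10→11 (via fail)
i=15 'b': node 11→12  emit P3@[13:15]
i=16 'a': node 12→3 (via fail)
i=17 'a': node 3→10 (via fail)  emit P2@[16:17]
i=18 'a': node 10→10 (via fail)  emit P2@[17:18]
i=19 'c': node 10→11 (via fail)
i=20 'b': node 11→12  emit P3@[18:20]
i=21 'c': node 12→5 (via fail)
i=22 'a': node 5→6
i=23 'c': node 6→7
i=24 'b': node 7→8  emit P1@[19:24],P3@[22:24]
i=25 'c': node 8→5 (via fail)
i=26 'a': node 5→6
i=27 'c': node 6→7
i=28 'b': node 7→8  emit P1@[23:28],P3@[26:28]
i=29 'c': node 8→5 (via fail)
i=30 'b': node 5→2 (via fail)
i=31 'b': node 2→0 (via fail)
i=32 'c': node 0→1
i=33 'b': node 1→2
i=34 'c': node 2→5
i=35 'a': node 5→6
i=36 'c': node 6→7
i=37 'b': node 7→8  emit P1@[32:37],P3@[35:37]
i=38 'c': node 8→5 (via fail)
i=39 'b': node 5→2 (via fail)
i=40 'a': node 2→3
i=41 'c': node 3→4  emit P0@[38:41]
i=42 'c': node 4→1 (via fail)
i=43 'a': node 1→9 (via fail)
i=44 'a': node 9→10  emit P2@[43:44]
i=45 'a': node 10→10 (via fail)  emit P2@[44:45]
i=46 'b': node 10→0 (via fail)

Matches: [[5,1],[5,3],[13,2],[15,3],[17,2],[18,2],[20,3],[24,1],[24,3],[28,1],[28,3],[37,1],[37,3],[41,0],[44,2],[45,2]]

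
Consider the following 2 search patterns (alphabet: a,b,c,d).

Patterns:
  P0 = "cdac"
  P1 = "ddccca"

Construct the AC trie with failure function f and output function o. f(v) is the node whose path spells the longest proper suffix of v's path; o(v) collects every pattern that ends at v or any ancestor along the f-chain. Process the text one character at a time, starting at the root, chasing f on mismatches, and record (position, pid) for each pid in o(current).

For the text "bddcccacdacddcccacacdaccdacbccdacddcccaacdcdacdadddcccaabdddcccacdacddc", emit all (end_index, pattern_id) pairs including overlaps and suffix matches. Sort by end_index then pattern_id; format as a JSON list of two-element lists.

Construct AC machine:
Trie nodes:
  0='ε' goto c→1 d→5
  1='c' goto d→2
  2='cd' goto a→3
  3='cda' goto c→4
  4='cdac' goto ·  [P0 ends]
  5='d' goto d→6
  6='dd' goto c→7
  7='ddc' goto c→8
  8='ddcc' goto c→9
  9='ddccc' goto a→10
  10='ddccca' goto ·  [P1 ends]

Failure links (BFS by depth):
  fail(1) 'c': from fail(0)=0 chase 'c': 0 ⇒ 0;  out=∅∪out(0)=∅
  fail(5) 'd': from fail(0)=0 chase 'd': 0 ⇒ 0;  out=∅∪out(0)=∅
  fail(2) 'cd': from fail(1)=0 chase 'd': 0 ⇒ 5;  out=∅∪out(5)=∅
  fail(6) 'dd': from fail(5)=0 chase 'd': 0 ⇒ 5;  out=∅∪out(5)=∅
  fail(3) 'cda': from fail(2)=5 chase 'a': 5→0 ⇒ 0;  out=∅∪out(0)=∅
  fail(7) 'ddc': from fail(6)=5 chase 'c': 5→0 ⇒ 1;  out=∅∪out(1)=∅
  fail(4) 'cdac': from fail(3)=0 chase 'c': 0 ⇒ 1;  out={0}∪out(1)={0}
  fail(8) 'ddcc': from fail(7)=1 chase 'c': 1→0 ⇒ 1;  out=∅∪out(1)=∅
  fail(9) 'ddccc': from fail(8)=1 chase 'c': 1→0 ⇒ 1;  out=∅∪out(1)=∅
  fail(10) 'ddccca': from fail(9)=1 chase 'a': 1→0 ⇒ 0;  out={1}∪out(0)={1}

Scan:
[0] read 'b'  n0⇒n0
[1] read 'd'  n0⇒n5
[2] read 'd'  n5⇒n6
[3] read 'c'  n6⇒n7
[4] read 'c'  n7⇒n8
[5] read 'c'  n8⇒n9
[6] read 'a'  n9⇒n10  emit P1@[1:6]
[7] read 'c'  n10⇒n1 ·f
[8] read 'd'  n1⇒n2
[9] read 'a'  n2⇒n3
[10] read 'c'  n3⇒n4  emit P0@[7:10]
[11] read 'd'  n4⇒n2 ·f
[12] read 'd'  n2⇒n6 ·f
[13] read 'c'  n6⇒n7
[14] read 'c'  n7⇒n8
[15] read 'c'  n8⇒n9
[16] read 'a'  n9⇒n10  emit P1@[11:16]
[17] read 'c'  n10⇒n1 ·f
[18] read 'a'  n1⇒n0 ·f
[19] read 'c'  n0⇒n1
[20] read 'd'  n1⇒n2
[21] read 'a'  n2⇒n3
[22] read 'c'  n3⇒n4  emit P0@[19:22]
[23] read 'c'  n4⇒n1 ·f
[24] read 'd'  n1⇒n2
[25] read 'a'  n2⇒n3
[26] read 'c'  n3⇒n4  emit P0@[23:26]
[27] read 'b'  n4⇒n0 ·f
[28] read 'c'  n0⇒n1
[29] read 'c'  n1⇒n1 ·f
[30] read 'd'  n1⇒n2
[31] read 'a'  n2⇒n3
[32] read 'c'  n3⇒n4  emit P0@[29:32]
[33] read 'd'  n4⇒n2 ·f
[34] read 'd'  n2⇒n6 ·f
[35] read 'c'  n6⇒n7
[36] read 'c'  n7⇒n8
[37] read 'c'  n8⇒n9
[38] read 'a'  n9⇒n10  emit P1@[33:38]
[39] read 'a'  n10⇒n0 ·f
[40] read 'c'  n0⇒n1
[41] read 'd'  n1⇒n2
[42] read 'c'  n2⇒n1 ·f
[43] read 'd'  n1⇒n2
[44] read 'a'  n2⇒n3
[45] read 'c'  n3⇒n4  emit P0@[42:45]
[46] read 'd'  n4⇒n2 ·f
[47] read 'a'  n2⇒n3
[48] read 'd'  n3⇒n5 ·f
[49] read 'd'  n5⇒n6
[50] read 'd'  n6⇒n6 ·f
[51] read 'c'  n6⇒n7
[52] read 'c'  n7⇒n8
[53] read 'c'  n8⇒n9
[54] read 'a'  n9⇒n10  emit P1@[49:54]
[55] read 'a'  n10⇒n0 ·f
[56] read 'b'  n0⇒n0
[57] read 'd'  n0⇒n5
[58] read 'd'  n5⇒n6
[59] read 'd'  n6⇒n6 ·f
[60] read 'c'  n6⇒n7
[61] read 'c'  n7⇒n8
[62] read 'c'  n8⇒n9
[63] read 'a'  n9⇒n10  emit P1@[58:63]
[64] read 'c'  n10⇒n1 ·f
[65] read 'd'  n1⇒n2
[66] read 'a'  n2⇒n3
[67] read 'c'  n3⇒n4  emit P0@[64:67]
[68] read 'd'  n4⇒n2 ·f
[69] read 'd'  n2⇒n6 ·f
[70] read 'c'  n6⇒n7

Result: [[6,1],[10,0],[16,1],[22,0],[26,0],[32,0],[38,1],[45,0],[54,1],[63,1],[67,0]]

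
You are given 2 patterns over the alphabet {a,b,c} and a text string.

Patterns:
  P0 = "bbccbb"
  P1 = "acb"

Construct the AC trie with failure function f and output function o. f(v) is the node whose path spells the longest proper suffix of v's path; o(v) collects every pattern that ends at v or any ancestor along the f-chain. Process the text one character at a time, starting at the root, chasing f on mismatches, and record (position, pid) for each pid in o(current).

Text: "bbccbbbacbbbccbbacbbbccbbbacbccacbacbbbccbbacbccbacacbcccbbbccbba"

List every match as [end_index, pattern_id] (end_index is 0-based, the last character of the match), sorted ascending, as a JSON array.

Construct AC machine:
Trie (insert patterns):
  0='ε' goto a→7 b→1
  1='b' goto b→2
  2='bb' goto c→3
  3='bbc' goto c→4
  4='bbcc' goto b→5
  5='bbccb' goto b→6
  6='bbccbb' goto ·  ←P0
  7='a' goto c→8
  8='ac' goto b→9
  9='acb' goto ·  ←P1

Failure links (BFS by depth):
  fail(1) 'b': from fail(0)=0 chase 'b': 0 ⇒ 0;  out=∅∪out(0)=∅
  fail(7) 'a': from fail(0)=0 chase 'a': 0 ⇒ 0;  out=∅∪out(0)=∅
  fail(2) 'bb': from fail(1)=0 chase 'b': 0 ⇒ 1;  out=∅∪out(1)=∅
  fail(8) 'ac': from fail(7)=0 chase 'c': 0 ⇒ 0;  out=∅∪out(0)=∅
  fail(3) 'bbc': from fail(2)=1 chase 'c': 1→0 ⇒ 0;  out=∅∪out(0)=∅
  fail(9) 'acb': from fail(8)=0 chase 'b': 0 ⇒ 1;  out={1}∪out(1)={1}
  fail(4) 'bbcc': from fail(3)=0 chase 'c': 0 ⇒ 0;  out=∅∪out(0)=∅
  fail(5) 'bbccb': from fail(4)=0 chase 'b': 0 ⇒ 1;  out=∅∪out(1)=∅
  fail(6) 'bbccbb': from fail(5)=1 chase 'b': 1 ⇒ 2;  out={0}∪out(2)={0}

Scan:
i=0 'b': node 0→1
i=1 'b': node 1→2
i=2 'c': node 2→3
i=3 'c': node 3→4
i=4 'b': node 4→5
i=5 'b': node 5→6  → match P0@[0:5]
i=6 'b': node 6→2 (fail-walked)
i=7 'a': node 2→7 (fail-walked)
i=8 'c': node 7→8
i=9 'b': node 8→9  → match P1@[7:9]
i=10 'b': node 9→2 (fail-walked)
i=11 'b': node 2→2 (fail-walked)
i=12 'c': node 2→3
i=13 'c': node 3→4
i=14 'b': node 4→5
i=15 'b': node 5→6  → match P0@[10:15]
i=16 'a': node 6→7 (fail-walked)
i=17 'c': node 7→8
i=18 'b': node 8→9  → match P1@[16:18]
i=19 'b': node 9→2 (fail-walked)
i=20 'b': node 2→2 (fail-walked)
i=21 'c': node 2→3
i=22 'c': node 3→4
i=23 'b': node 4→5
i=24 'b': node 5→6  → match P0@[19:24]
i=25 'b': node 6→2 (fail-walked)
i=26 'a': node 2→7 (fail-walked)
i=27 'c': node 7→8
i=28 'b': node 8→9  → match P1@[26:28]
i=29 'c': node 9→0 (fail-walked)
i=30 'c': node 0→0
i=31 'a': node 0→7
i=32 'c': node 7→8
i=33 'b': node 8→9  → match P1@[31:33]
i=34 'a': node 9→7 (fail-walked)
i=35 'c': node 7→8
i=36 'b': node 8→9  → match P1@[34:36]
i=37 'b': node 9→2 (fail-walked)
i=38 'b': node 2→2 (fail-walked)
i=39 'c': node 2→3
i=40 'c': node 3→4
i=41 'b': node 4→5
i=42 'b': node 5→6  → match P0@[37:42]
i=43 'a': node 6→7 (fail-walked)
i=44 'c': node 7→8
i=45 'b': node 8→9  → match P1@[43:45]
i=46 'c': node 9→0 (fail-walked)
i=47 'c': node 0→0
i=48 'b': node 0→1
i=49 'a': node 1→7 (fail-walked)
i=50 'c': node 7→8
i=51 'a': node 8→7 (fail-walked)
i=52 'c': node 7→8
i=53 'b': node 8→9  → match P1@[51:53]
i=54 'c': node 9→0 (fail-walked)
i=55 'c': node 0→0
i=56 'c': node 0→0
i=57 'b': node 0→1
i=58 'b': node 1→2
i=59 'b': node 2→2 (fail-walked)
i=60 'c': node 2→3
i=61 'c': node 3→4
i=62 'b': node 4→5
i=63 'b': node 5→6  → match P0@[58:63]
i=64 'a': node 6→7 (fail-walked)

All matches (sorted): [[5,0],[9,1],[15,0],[18,1],[24,0],[28,1],[33,1],[36,1],[42,0],[45,1],[53,1],[63,0]]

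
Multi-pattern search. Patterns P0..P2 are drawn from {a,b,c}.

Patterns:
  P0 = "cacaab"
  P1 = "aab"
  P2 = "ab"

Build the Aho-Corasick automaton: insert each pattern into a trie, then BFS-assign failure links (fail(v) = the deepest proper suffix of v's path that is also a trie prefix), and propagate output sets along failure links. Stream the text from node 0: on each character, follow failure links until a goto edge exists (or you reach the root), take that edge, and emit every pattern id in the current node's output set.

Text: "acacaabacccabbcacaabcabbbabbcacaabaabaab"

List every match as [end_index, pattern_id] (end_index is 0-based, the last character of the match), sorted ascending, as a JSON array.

Build automaton:
Trie nodes:
  0='ε' goto a→7 c→1
  1='c' goto a→2
  2='ca' goto c→3
  3='cac' goto a→4
  4='caca' goto a→5
  5='cacaa' goto b→6
  6='cacaab' goto ·  [P0 ends]
  7='a' goto a→8 b→10
  8='aa' goto b→9
  9='aab' goto ·  [P1 ends]
  10='ab' goto ·  [P2 ends]

Failure links (BFS by depth):
  n1('c'): parent n0 fail=0; on 'c' 0 → fail=0;  out ∅∪∅=∅
  n7('a'): parent n0 fail=0; on 'a' 0 → fail=0;  out ∅∪∅=∅
  n2('ca'): parent n1 fail=0; on 'a' 0 → fail=7;  out ∅∪∅=∅
  n8('aa'): parent n7 fail=0; on 'a' 0 → fail=7;  out ∅∪∅=∅
  n10('ab'): parent n7 fail=0; on 'b' 0 → fail=0;  out {2}∪∅={2}
  n3('cac'): parent n2 fail=7; on 'c' 7→0 → fail=1;  out ∅∪∅=∅
  n9('aab'): parent n8 fail=7; on 'b' 7 → fail=10;  out {1}∪{2}={1,2}
  n4('caca'): parent n3 fail=1; on 'a' 1 → fail=2;  out ∅∪∅=∅
  n5('cacaa'): parent n4 fail=2; on 'a' 2→7 → fail=8;  out ∅∪∅=∅
  n6('cacaab'): parent n5 fail=8; on 'b' 8 → fail=9;  out {0}∪{1,2}={0,1,2}

Run:
pos 0 'a': at 7
pos 1 'c': at 1 ·f
pos 2 'a': at 2
pos 3 'c': at 3
pos 4 'a': at 4
pos 5 'a': at 5
pos 6 'b': at 6  → match P0@[1:6],P1@[4:6],P2@[5:6]
pos 7 'a': at 7 ·f
pos 8 'c': at 1 ·f
pos 9 'c': at 1 ·f
pos 10 'c': at 1 ·f
pos 11 'a': at 2
pos 12 'b': at 10 ·f  → match P2@[11:12]
pos 13 'b': at 0 ·f
pos 14 'c': at 1
pos 15 'a': at 2
pos 16 'c': at 3
pos 17 'a': at 4
pos 18 'a': at 5
pos 19 'b': at 6  → match P0@[14:19],P1@[17:19],P2@[18:19]
pos 20 'c': at 1 ·f
pos 21 'a': at 2
pos 22 'b': at 10 ·f  → match P2@[21:22]
pos 23 'b': at 0 ·f
pos 24 'b': at 0
pos 25 'a': at 7
pos 26 'b': at 10  → match P2@[25:26]
pos 27 'b': at 0 ·f
pos 28 'c': at 1
pos 29 'a': at 2
pos 30 'c': at 3
pos 31 'a': at 4
pos 32 'a': at 5
pos 33 'b': at 6  → match P0@[28:33],P1@[31:33],P2@[32:33]
pos 34 'a': at 7 ·f
pos 35 'a': at 8
pos 36 'b': at 9  → match P1@[34:36],P2@[35:36]
pos 37 'a': at 7 ·f
pos 38 'a': at 8
pos 39 'b': at 9  → match P1@[37:39],P2@[38:39]

All matches (sorted): [[6,0],[6,1],[6,2],[12,2],[19,0],[19,1],[19,2],[22,2],[26,2],[33,0],[33,1],[33,2],[36,1],[36,2],[39,1],[39,2]]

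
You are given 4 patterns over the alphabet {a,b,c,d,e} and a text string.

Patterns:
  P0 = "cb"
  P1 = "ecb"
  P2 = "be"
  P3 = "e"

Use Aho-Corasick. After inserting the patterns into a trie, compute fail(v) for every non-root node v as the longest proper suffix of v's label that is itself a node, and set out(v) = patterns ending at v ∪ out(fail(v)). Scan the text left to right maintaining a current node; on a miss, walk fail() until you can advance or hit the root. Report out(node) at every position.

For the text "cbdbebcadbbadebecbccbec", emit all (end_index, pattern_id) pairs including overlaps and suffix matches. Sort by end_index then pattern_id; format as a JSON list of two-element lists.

Construct AC machine:
Trie nodes:
  n0 'ε': b→6 c→1 e→3
  n1 'c': b→2
  n2 'cb': ·  [P0 ends]
  n3 'e': c→4  [P3 ends]
  n4 'ec': b→5
  n5 'ecb': ·  [P1 ends]
  n6 'b': e→7
  n7 'be': ·  [P2 ends]

BFS fail/out derivation:
  fail(1) 'c': from fail(0)=0 chase 'c': 0 ⇒ 0;  out=∅∪out(0)=∅
  fail(3) 'e': from fail(0)=0 chase 'e': 0 ⇒ 0;  out={3}∪out(0)={3}
  fail(6) 'b': from fail(0)=0 chase 'b': 0 ⇒ 0;  out=∅∪out(0)=∅
  fail(2) 'cb': from fail(1)=0 chase 'b': 0 ⇒ 6;  out={0}∪out(6)={0}
  fail(4) 'ec': from fail(3)=0 chase 'c': 0 ⇒ 1;  out=∅∪out(1)=∅
  fail(7) 'be': from fail(6)=0 chase 'e': 0 ⇒ 3;  out={2}∪out(3)={2,3}
  fail(5) 'ecb': from fail(4)=1 chase 'b': 1 ⇒ 2;  out={1}∪out(2)={0,1}

Scan:
[0] read 'c'  n0⇒n1
[1] read 'b'  n1⇒n2  → match P0@[0:1]
[2] read 'd'  n2⇒n0 (via fail)
[3] read 'b'  n0⇒n6
[4] read 'e'  n6⇒n7  → match P2@[3:4],P3@[4:4]
[5] read 'b'  n7⇒n6 (via fail)
[6] read 'c'  n6⇒n1 (via fail)
[7] read 'a'  n1⇒n0 (via fail)
[8] read 'd'  n0⇒n0
[9] read 'b'  n0⇒n6
[10] read 'b'  n6⇒n6 (via fail)
[11] read 'a'  n6⇒n0 (via fail)
[12] read 'd'  n0⇒n0
[13] read 'e'  n0⇒n3  → match P3@[13:13]
[14] read 'b'  n3⇒n6 (via fail)
[15] read 'e'  n6⇒n7  → match P2@[14:15],P3@[15:15]
[16] read 'c'  n7⇒n4 (via fail)
[17] read 'b'  n4⇒n5  → match P0@[16:17],P1@[15:17]
[18] read 'c'  n5⇒n1 (via fail)
[19] read 'c'  n1⇒n1 (via fail)
[20] read 'b'  n1⇒n2  → match P0@[19:20]
[21] read 'e'  n2⇒n7 (via fail)  → match P2@[20:21],P3@[21:21]
[22] read 'c'  n7⇒n4 (via fail)

Result: [[1,0],[4,2],[4,3],[13,3],[15,2],[15,3],[17,0],[17,1],[20,0],[21,2],[21,3]]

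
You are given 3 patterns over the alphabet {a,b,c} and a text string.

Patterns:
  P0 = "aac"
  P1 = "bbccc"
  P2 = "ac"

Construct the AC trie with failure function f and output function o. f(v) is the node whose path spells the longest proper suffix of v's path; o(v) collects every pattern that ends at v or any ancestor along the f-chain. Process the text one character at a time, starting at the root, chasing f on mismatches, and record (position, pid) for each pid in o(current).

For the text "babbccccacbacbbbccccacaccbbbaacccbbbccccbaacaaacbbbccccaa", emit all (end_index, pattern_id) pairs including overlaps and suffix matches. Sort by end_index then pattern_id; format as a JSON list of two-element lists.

Build automaton:
Trie (insert patterns):
  n0 'ε': a→1 b→4
  n1 'a': a→2 c→9
  n2 'aa': c→3
  n3 'aac': ·  [P0 ends]
  n4 'b': b→5
  n5 'bb': c→6
  n6 'bbc': c→7
  n7 'bbcc': c→8
  n8 'bbccc': ·  [P1 ends]
  n9 'ac': ·  [P2 ends]

Failure links (BFS by depth):
  n1('a'): parent n0 fail=0; on 'a' 0 → fail=0;  out ∅∪∅=∅
  n4('b'): parent n0 fail=0; on 'b' 0 → fail=0;  out ∅∪∅=∅
  n2('aa'): parent n1 fail=0; on 'a' 0 → fail=1;  out ∅∪∅=∅
  n5('bb'): parent n4 fail=0; on 'b' 0 → fail=4;  out ∅∪∅=∅
  n9('ac'): parent n1 fail=0; on 'c' 0 → fail=0;  out {2}∪∅={2}
  n3('aac'): parent n2 fail=1; on 'c' 1 → fail=9;  out {0}∪{2}={0,2}
  n6('bbc'): parent n5 fail=4; on 'c' 4→0 → fail=0;  out ∅∪∅=∅
  n7('bbcc'): parent n6 fail=0; on 'c' 0 → fail=0;  out ∅∪∅=∅
  n8('bbccc'): parent n7 fail=0; on 'c' 0 → fail=0;  out {1}∪∅={1}

Run:
i=0 'b': node 0→4
i=1 'a': node 4→1 ·f
i=2 'b': node 1→4 ·f
i=3 'b': node 4→5
i=4 'c': node 5→6
i=5 'c': node 6→7
i=6 'c': node 7→8  emit P1@[2:6]
i=7 'c': node 8→0 ·f
i=8 'a': node 0→1
i=9 'c': node 1→9  emit P2@[8:9]
i=10 'b': node 9→4 ·f
i=11 'a': node 4→1 ·f
i=12 'c': node 1→9  emit P2@[11:12]
i=13 'b': node 9→4 ·f
i=14 'b': node 4→5
i=15 'b': node 5→5 ·f
i=16 'c': node 5→6
i=17 'c': node 6→7
i=18 'c': node 7→8  emit P1@[14:18]
i=19 'c': node 8→0 ·f
i=20 'a': node 0→1
i=21 'c': node 1→9  emit P2@[20:21]
i=22 'a': node 9→1 ·f
i=23 'c': node 1→9  emit P2@[22:23]
i=24 'c': node 9→0 ·f
i=25 'b': node 0→4
i=26 'b': node 4→5
i=27 'b': node 5→5 ·f
i=28 'a': node 5→1 ·f
i=29 'a': node 1→2
i=30 'c': node 2→3  emit P0@[28:30],P2@[29:30]
i=31 'c': node 3→0 ·f
i=32 'c': node 0→0
i=33 'b': node 0→4
i=34 'b': node 4→5
i=35 'b': node 5→5 ·f
i=36 'c': node 5→6
i=37 'c': node 6→7
i=38 'c': node 7→8  emit P1@[34:38]
i=39 'c': node 8→0 ·f
i=40 'b': node 0→4
i=41 'a': node 4→1 ·f
i=42 'a': node 1→2
i=43 'c': node 2→3  emit P0@[41:43],P2@[42:43]
i=44 'a': node 3→1 ·f
i=45 'a': node 1→2
i=46 'a': node 2→2 ·f
i=47 'c': node 2→3  emit P0@[45:47],P2@[46:47]
i=48 'b': node 3→4 ·f
i=49 'b': node 4→5
i=50 'b': node 5→5 ·f
i=51 'c': node 5→6
i=52 'c': node 6→7
i=53 'c': node 7→8  emit P1@[49:53]
i=54 'c': node 8→0 ·f
i=55 'a': node 0→1
i=56 'a': node 1→2

Result: [[6,1],[9,2],[12,2],[18,1],[21,2],[23,2],[30,0],[30,2],[38,1],[43,0],[43,2],[47,0],[47,2],[53,1]]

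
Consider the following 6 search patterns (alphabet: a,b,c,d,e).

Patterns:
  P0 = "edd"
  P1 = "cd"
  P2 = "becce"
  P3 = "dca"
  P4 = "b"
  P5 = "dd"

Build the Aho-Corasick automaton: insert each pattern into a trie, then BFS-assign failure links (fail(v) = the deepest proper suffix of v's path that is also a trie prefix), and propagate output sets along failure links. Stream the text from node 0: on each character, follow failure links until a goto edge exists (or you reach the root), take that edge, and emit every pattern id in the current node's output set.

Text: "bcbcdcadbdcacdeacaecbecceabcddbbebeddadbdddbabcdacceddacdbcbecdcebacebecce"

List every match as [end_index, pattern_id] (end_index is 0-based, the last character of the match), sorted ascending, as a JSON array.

Build:
Trie (insert patterns):
  0='ε' goto b→6 c→4 d→11 e→1
  1='e' goto d→2
  2='ed' goto d→3
  3='edd' goto ·  [P0 ends]
  4='c' goto d→5
  5='cd' goto ·  [P1 ends]
  6='b' goto e→7  [P4 ends]
  7='be' goto c→8
  8='bec' goto c→9
  9='becc' goto e→10
  10='becce' goto ·  [P2 ends]
  11='d' goto c→12 d→14
  12='dc' goto a→13
  13='dca' goto ·  [P3 ends]
  14='dd' goto ·  [P5 ends]

BFS fail/out derivation:
  fail(1) 'e': from fail(0)=0 chase 'e': 0 ⇒ 0;  out=∅∪out(0)=∅
  fail(4) 'c': from fail(0)=0 chase 'c': 0 ⇒ 0;  out=∅∪out(0)=∅
  fail(6) 'b': from fail(0)=0 chase 'b': 0 ⇒ 0;  out={4}∪out(0)={4}
  fail(11) 'd': from fail(0)=0 chase 'd': 0 ⇒ 0;  out=∅∪out(0)=∅
  fail(2) 'ed': from fail(1)=0 chase 'd': 0 ⇒ 11;  out=∅∪out(11)=∅
  fail(5) 'cd': from fail(4)=0 chase 'd': 0 ⇒ 11;  out={1}∪out(11)={1}
  fail(7) 'be': from fail(6)=0 chase 'e': 0 ⇒ 1;  out=∅∪out(1)=∅
  fail(12) 'dc': from fail(11)=0 chase 'c': 0 ⇒ 4;  out=∅∪out(4)=∅
  fail(14) 'dd': from fail(11)=0 chase 'd': 0 ⇒ 11;  out={5}∪out(11)={5}
  fail(3) 'edd': from fail(2)=11 chase 'd': 11 ⇒ 14;  out={0}∪out(14)={0,5}
  fail(8) 'bec': from fail(7)=1 chase 'c': 1→0 ⇒ 4;  out=∅∪out(4)=∅
  fail(13) 'dca': from fail(12)=4 chase 'a': 4→0 ⇒ 0;  out={3}∪out(0)={3}
  fail(9) 'becc': from fail(8)=4 chase 'c': 4→0 ⇒ 4;  out=∅∪out(4)=∅
  fail(10) 'becce': from fail(9)=4 chase 'e': 4→0 ⇒ 1;  out={2}∪out(1)={2}

Run:
i=0 'b': node 0→6  ** P4@[0:0]
i=1 'c': node 6→4 (via fail)
i=2 'b': node 4→6 (via fail)  ** P4@[2:2]
i=3 'c': node 6→4 (via fail)
i=4 'd': node 4→5  ** P1@[3:4]
i=5 'c': node 5→12 (via fail)
i=6 'a': node 12→13  ** P3@[4:6]
i=7 'd': node 13→11 (via fail)
i=8 'b': node 11→6 (via fail)  ** P4@[8:8]
i=9 'd': node 6→11 (via fail)
i=10 'c': node 11→12
i=11 'a': node 12→13  ** P3@[9:11]
i=12 'c': node 13→4 (via fail)
i=13 'd': node 4→5  ** P1@[12:13]
i=14 'e': node 5→1 (via fail)
i=15 'a': node 1→0 (via fail)
i=16 'c': node 0→4
i=17 'a': node 4→0 (via fail)
i=18 'e': node 0→1
i=19 'c': node 1→4 (via fail)
i=20 'b': node 4→6 (via fail)  ** P4@[20:20]
i=21 'e': node 6→7
i=22 'c': node 7→8
i=23 'c': node 8→9
i=24 'e': node 9→10  ** P2@[20:24]
i=25 'a': node 10→0 (via fail)
i=26 'b': node 0→6  ** P4@[26:26]
i=27 'c': node 6→4 (via fail)
i=28 'd': node 4→5  ** P1@[27:28]
i=29 'd': node 5→14 (via fail)  ** P5@[28:29]
i=30 'b': node 14→6 (via fail)  ** P4@[30:30]
i=31 'b': node 6→6 (via fail)  ** P4@[31:31]
i=32 'e': node 6→7
i=33 'b': node 7→6 (via fail)  ** P4@[33:33]
i=34 'e': node 6→7
i=35 'd': node 7→2 (via fail)
i=36 'd': node 2→3  ** P0@[34:36],P5@[35:36]
i=37 'a': node 3→0 (via fail)
i=38 'd': node 0→11
i=39 'b': node 11→6 (via fail)  ** P4@[39:39]
i=40 'd': node 6→11 (via fail)
i=41 'd': node 11→14  ** P5@[40:41]
i=42 'd': node 14→14 (via fail)  ** P5@[41:42]
i=43 'b': node 14→6 (via fail)  ** P4@[43:43]
i=44 'a': node 6→0 (via fail)
i=45 'b': node 0→6  ** P4@[45:45]
i=46 'c': node 6→4 (via fail)
i=47 'd': node 4→5  ** P1@[46:47]
i=48 'a': node 5→0 (via fail)
i=49 'c': node 0→4
i=50 'c': node 4→4 (via fail)
i=51 'e': node 4→1 (via fail)
i=52 'd': node 1→2
i=53 'd': node 2→3  ** P0@[51:53],P5@[52:53]
i=54 'a': node 3→0 (via fail)
i=55 'c': node 0→4
i=56 'd': node 4→5  ** P1@[55:56]
i=57 'b': node 5→6 (via fail)  ** P4@[57:57]
i=58 'c': node 6→4 (via fail)
i=59 'b': node 4→6 (via fail)  ** P4@[59:59]
i=60 'e': node 6→7
i=61 'c': node 7→8
i=62 'd': node 8→5 (via fail)  ** P1@[61:62]
i=63 'c': node 5→12 (via fail)
i=64 'e': node 12→1 (via fail)
i=65 'b': node 1→6 (via fail)  ** P4@[65:65]
i=66 'a': node 6→0 (via fail)
i=67 'c': node 0→4
i=68 'e': node 4→1 (via fail)
i=69 'b': node 1→6 (via fail)  ** P4@[69:69]
i=70 'e': node 6→7
i=71 'c': node 7→8
i=72 'c': node 8→9
i=73 'e': node 9→10  ** P2@[69:73]

Matches: [[0,4],[2,4],[4,1],[6,3],[8,4],[11,3],[13,1],[20,4],[24,2],[26,4],[28,1],[29,5],[30,4],[31,4],[33,4],[36,0],[36,5],[39,4],[41,5],[42,5],[43,4],[45,4],[47,1],[53,0],[53,5],[56,1],[57,4],[59,4],[62,1],[65,4],[69,4],[73,2]]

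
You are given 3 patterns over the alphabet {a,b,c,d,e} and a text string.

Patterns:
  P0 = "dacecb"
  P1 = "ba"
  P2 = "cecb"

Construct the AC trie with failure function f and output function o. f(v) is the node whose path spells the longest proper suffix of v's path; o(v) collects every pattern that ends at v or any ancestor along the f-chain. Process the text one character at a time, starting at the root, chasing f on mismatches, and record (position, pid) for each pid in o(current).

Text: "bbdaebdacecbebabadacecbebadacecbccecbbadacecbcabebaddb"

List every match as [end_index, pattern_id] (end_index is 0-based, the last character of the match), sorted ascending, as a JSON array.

Build automaton:
Trie (insert patterns):
  0='ε' goto b→7 c→9 d→1
  1='d' goto a→2
  2='da' goto c→3
  3='dac' goto e→4
  4='dace' goto c→5
  5='dacec' goto b→6
  6='dacecb' goto ·  [P0 ends]
  7='b' goto a→8
  8='ba' goto ·  [P1 ends]
  9='c' goto e→10
  10='ce' goto c→11
  11='cec' goto b→12
  12='cecb' goto ·  [P2 ends]

Failure links (BFS by depth):
  n1('d'): parent n0 fail=0; on 'd' 0 → fail=0;  out ∅∪∅=∅
  n7('b'): parent n0 fail=0; on 'b' 0 → fail=0;  out ∅∪∅=∅
  n9('c'): parent n0 fail=0; on 'c' 0 → fail=0;  out ∅∪∅=∅
  n2('da'): parent n1 fail=0; on 'a' 0 → fail=0;  out ∅∪∅=∅
  n8('ba'): parent n7 fail=0; on 'a' 0 → fail=0;  out {1}∪∅={1}
  n10('ce'): parent n9 fail=0; on 'e' 0 → fail=0;  out ∅∪∅=∅
  n3('dac'): parent n2 fail=0; on 'c' 0 → fail=9;  out ∅∪∅=∅
  n11('cec'): parent n10 fail=0; on 'c' 0 → fail=9;  out ∅∪∅=∅
  n4('dace'): parent n3 fail=9; on 'e' 9 → fail=10;  out ∅∪∅=∅
  n12('cecb'): parent n11 fail=9; on 'b' 9→0 → fail=7;  out {2}∪∅={2}
  n5('dacec'): parent n4 fail=10; on 'c' 10 → fail=11;  out ∅∪∅=∅
  n6('dacecb'): parent n5 fail=11; on 'b' 11 → fail=12;  out {0}∪{2}={0,2}

Scan:
pos 0 'b': at 7
pos 1 'b': at 7 ·f
pos 2 'd': at 1 ·f
pos 3 'a': at 2
pos 4 'e': at 0 ·f
pos 5 'b': at 7
pos 6 'd': at 1 ·f
pos 7 'a': at 2
pos 8 'c': at 3
pos 9 'e': at 4
pos 10 'c': at 5
pos 11 'b': at 6  → match P0@[6:11],P2@[8:11]
pos 12 'e': at 0 ·f
pos 13 'b': at 7
pos 14 'a': at 8  → match P1@[13:14]
pos 15 'b': at 7 ·f
pos 16 'a': at 8  → match P1@[15:16]
pos 17 'd': at 1 ·f
pos 18 'a': at 2
pos 19 'c': at 3
pos 20 'e': at 4
pos 21 'c': at 5
pos 22 'b': at 6  → match P0@[17:22],P2@[19:22]
pos 23 'e': at 0 ·f
pos 24 'b': at 7
pos 25 'a': at 8  → match P1@[24:25]
pos 26 'd': at 1 ·f
pos 27 'a': at 2
pos 28 'c': at 3
pos 29 'e': at 4
pos 30 'c': at 5
pos 31 'b': at 6  → match P0@[26:31],P2@[28:31]
pos 32 'c': at 9 ·f
pos 33 'c': at 9 ·f
pos 34 'e': at 10
pos 35 'c': at 11
pos 36 'b': at 12  → match P2@[33:36]
pos 37 'b': at 7 ·f
pos 38 'a': at 8  → match P1@[37:38]
pos 39 'd': at 1 ·f
pos 40 'a': at 2
pos 41 'c': at 3
pos 42 'e': at 4
pos 43 'c': at 5
pos 44 'b': at 6  → match P0@[39:44],P2@[41:44]
pos 45 'c': at 9 ·f
pos 46 'a': at 0 ·f
pos 47 'b': at 7
pos 48 'e': at 0 ·f
pos 49 'b': at 7
pos 50 'a': at 8  → match P1@[49:50]
pos 51 'd': at 1 ·f
pos 52 'd': at 1 ·f
pos 53 'b': at 7 ·f

All matches (sorted): [[11,0],[11,2],[14,1],[16,1],[22,0],[22,2],[25,1],[31,0],[31,2],[36,2],[38,1],[44,0],[44,2],[50,1]]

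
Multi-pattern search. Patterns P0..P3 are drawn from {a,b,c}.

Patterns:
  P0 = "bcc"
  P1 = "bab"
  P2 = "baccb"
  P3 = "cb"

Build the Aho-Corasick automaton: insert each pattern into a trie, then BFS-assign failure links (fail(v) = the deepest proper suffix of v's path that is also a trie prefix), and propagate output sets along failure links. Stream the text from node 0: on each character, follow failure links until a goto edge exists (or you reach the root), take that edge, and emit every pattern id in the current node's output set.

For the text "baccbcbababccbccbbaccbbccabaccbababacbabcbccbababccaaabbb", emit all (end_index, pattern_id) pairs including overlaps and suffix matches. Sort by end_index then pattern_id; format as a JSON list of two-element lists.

Build:
Trie (insert patterns):
  0='ε' goto b→1 c→9
  1='b' goto a→4 c→2
  2='bc' goto c→3
  3='bcc' goto ·  [P0 ends]
  4='ba' goto b→5 c→6
  5='bab' goto ·  [P1 ends]
  6='bac' goto c→7
  7='bacc' goto b→8
  8='baccb' goto ·  [P2 ends]
  9='c' goto b→10
  10='cb' goto ·  [P3 ends]

Failure links (BFS by depth):
  n1('b'): parent n0 fail=0; on 'b' 0 → fail=0;  out ∅∪∅=∅
  n9('c'): parent n0 fail=0; on 'c' 0 → fail=0;  out ∅∪∅=∅
  n2('bc'): parent n1 fail=0; on 'c' 0 → fail=9;  out ∅∪∅=∅
  n4('ba'): parent n1 fail=0; on 'a' 0 → fail=0;  out ∅∪∅=∅
  n10('cb'): parent n9 fail=0; on 'b' 0 → fail=1;  out {3}∪∅={3}
  n3('bcc'): parent n2 fail=9; on 'c' 9→0 → fail=9;  out {0}∪∅={0}
  n5('bab'): parent n4 fail=0; on 'b' 0 → fail=1;  out {1}∪∅={1}
  n6('bac'): parent n4 fail=0; on 'c' 0 → fail=9;  out ∅∪∅=∅
  n7('bacc'): parent n6 fail=9; on 'c' 9→0 → fail=9;  out ∅∪∅=∅
  n8('baccb'): parent n7 fail=9; on 'b' 9 → fail=10;  out {2}∪{3}={2,3}

Scan:
[0] read 'b'  n0⇒n1
[1] read 'a'  n1⇒n4
[2] read 'c'  n4⇒n6
[3] read 'c'  n6⇒n7
[4] read 'b'  n7⇒n8  emit P2@[0:4],P3@[3:4]
[5] read 'c'  n8⇒n2 (fail-walked)
[6] read 'b'  n2⇒n10 (fail-walked)  emit P3@[5:6]
[7] read 'a'  n10⇒n4 (fail-walked)
[8] read 'b'  n4⇒n5  emit P1@[6:8]
[9] read 'a'  n5⇒n4 (fail-walked)
[10] read 'b'  n4⇒n5  emit P1@[8:10]
[11] read 'c'  n5⇒n2 (fail-walked)
[12] read 'c'  n2⇒n3  emit P0@[10:12]
[13] read 'b'  n3⇒n10 (fail-walked)  emit P3@[12:13]
[14] read 'c'  n10⇒n2 (fail-walked)
[15] read 'c'  n2⇒n3  emit P0@[13:15]
[16] read 'b'  n3⇒n10 (fail-walked)  emit P3@[15:16]
[17] read 'b'  n10⇒n1 (fail-walked)
[18] read 'a'  n1⇒n4
[19] read 'c'  n4⇒n6
[20] read 'c'  n6⇒n7
[21] read 'b'  n7⇒n8  emit P2@[17:21],P3@[20:21]
[22] read 'b'  n8⇒n1 (fail-walked)
[23] read 'c'  n1⇒n2
[24] read 'c'  n2⇒n3  emit P0@[22:24]
[25] read 'a'  n3⇒n0 (fail-walked)
[26] read 'b'  n0⇒n1
[27] read 'a'  n1⇒n4
[28] read 'c'  n4⇒n6
[29] read 'c'  n6⇒n7
[30] read 'b'  n7⇒n8  emit P2@[26:30],P3@[29:30]
[31] read 'a'  n8⇒n4 (fail-walked)
[32] read 'b'  n4⇒n5  emit P1@[30:32]
[33] read 'a'  n5⇒n4 (fail-walked)
[34] read 'b'  n4⇒n5  emit P1@[32:34]
[35] read 'a'  n5⇒n4 (fail-walked)
[36] read 'c'  n4⇒n6
[37] read 'b'  n6⇒n10 (fail-walked)  emit P3@[36:37]
[38] read 'a'  n10⇒n4 (fail-walked)
[39] read 'b'  n4⇒n5  emit P1@[37:39]
[40] read 'c'  n5⇒n2 (fail-walked)
[41] read 'b'  n2⇒n10 (fail-walked)  emit P3@[40:41]
[42] read 'c'  n10⇒n2 (fail-walked)
[43] read 'c'  n2⇒n3  emit P0@[41:43]
[44] read 'b'  n3⇒n10 (fail-walked)  emit P3@[43:44]
[45] read 'a'  n10⇒n4 (fail-walked)
[46] read 'b'  n4⇒n5  emit P1@[44:46]
[47] read 'a'  n5⇒n4 (fail-walked)
[48] read 'b'  n4⇒n5  emit P1@[46:48]
[49] read 'c'  n5⇒n2 (fail-walked)
[50] read 'c'  n2⇒n3  emit P0@[48:50]
[51] read 'a'  n3⇒n0 (fail-walked)
[52] read 'a'  n0⇒n0
[53] read 'a'  n0⇒n0
[54] read 'b'  n0⇒n1
[55] read 'b'  n1⇒n1 (fail-walked)
[56] read 'b'  n1⇒n1 (fail-walked)

Matches: [[4,2],[4,3],[6,3],[8,1],[10,1],[12,0],[13,3],[15,0],[16,3],[21,2],[21,3],[24,0],[30,2],[30,3],[32,1],[34,1],[37,3],[39,1],[41,3],[43,0],[44,3],[46,1],[48,1],[50,0]]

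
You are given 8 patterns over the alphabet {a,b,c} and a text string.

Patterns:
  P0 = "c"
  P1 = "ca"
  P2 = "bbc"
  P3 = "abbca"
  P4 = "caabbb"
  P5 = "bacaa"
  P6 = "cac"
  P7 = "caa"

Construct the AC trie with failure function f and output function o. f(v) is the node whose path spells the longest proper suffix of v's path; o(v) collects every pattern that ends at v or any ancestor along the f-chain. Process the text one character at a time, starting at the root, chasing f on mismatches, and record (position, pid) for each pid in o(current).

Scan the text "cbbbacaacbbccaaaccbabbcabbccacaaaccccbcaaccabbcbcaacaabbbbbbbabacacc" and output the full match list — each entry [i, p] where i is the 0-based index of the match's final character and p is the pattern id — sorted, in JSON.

Build automaton:
Trie nodes:
  n0 'ε': a→6 b→3 c→1
  n1 'c': a→2  [P0 ends]
  n2 'ca': a→11 c→19  [P1 ends]
  n3 'b': a→15 b→4
  n4 'bb': c→5
  n5 'bbc': ·  [P2 ends]
  n6 'a': b→7
  n7 'ab': b→8
  n8 'abb': c→9
  n9 'abbc': a→10
  n10 'abbca': ·  [P3 ends]
  n11 'caa': b→12  [P7 ends]
  n12 'caab': b→13
  n13 'caabb': b→14
  n14 'caabbb': ·  [P4 ends]
  n15 'ba': c→16
  n16 'bac': a→17
  n17 'baca': a→18
  n18 'bacaa': ·  [P5 ends]
  n19 'cac': ·  [P6 ends]

Failure links (BFS by depth):
  n1('c'): parent n0 fail=0; on 'c' 0 → fail=0;  out {0}∪∅={0}
  n3('b'): parent n0 fail=0; on 'b' 0 → fail=0;  out ∅∪∅=∅
  n6('a'): parent n0 fail=0; on 'a' 0 → fail=0;  out ∅∪∅=∅
  n2('ca'): parent n1 fail=0; on 'a' 0 → fail=6;  out {1}∪∅={1}
  n4('bb'): parent n3 fail=0; on 'b' 0 → fail=3;  out ∅∪∅=∅
  n7('ab'): parent n6 fail=0; on 'b' 0 → fail=3;  out ∅∪∅=∅
  n15('ba'): parent n3 fail=0; on 'a' 0 → fail=6;  out ∅∪∅=∅
  n5('bbc'): parent n4 fail=3; on 'c' 3→0 → fail=1;  out {2}∪{0}={0,2}
  n8('abb'): parent n7 fail=3; on 'b' 3 → fail=4;  out ∅∪∅=∅
  n11('caa'): parent n2 fail=6; on 'a' 6→0 → fail=6;  out {7}∪∅={7}
  n16('bac'): parent n15 fail=6; on 'c' 6→0 → fail=1;  out ∅∪{0}={0}
  n19('cac'): parent n2 fail=6; on 'c' 6→0 → fail=1;  out {6}∪{0}={0,6}
  n9('abbc'): parent n8 fail=4; on 'c' 4 → fail=5;  out ∅∪{0,2}={0,2}
  n12('caab'): parent n11 fail=6; on 'b' 6 → fail=7;  out ∅∪∅=∅
  n17('baca'): parent n16 fail=1; on 'a' 1 → fail=2;  out ∅∪{1}={1}
  n10('abbca'): parent n9 fail=5; on 'a' 5→1 → fail=2;  out {3}∪{1}={1,3}
  n13('caabb'): parent n12 fail=7; on 'b' 7 → fail=8;  out ∅∪∅=∅
  n18('bacaa'): parent n17 fail=2; on 'a' 2 → fail=11;  out {5}∪{7}={5,7}
  n14('caabbb'): parent n13 fail=8; on 'b' 8→4→3 → fail=4;  out {4}∪∅={4}

Text stream:
i=0 'c': node 0→1  emit P0@[0:0]
i=1 'b': node 1→3 (via fail)
i=2 'b': node 3→4
i=3 'b': node 4→4 (via fail)
i=4 'a': node 4→15 (via fail)
i=5 'c': node 15→16  emit P0@[5:5]
i=6 'a': node 16→17  emit P1@[5:6]
i=7 'a': node 17→18  emit P5@[3:7],P7@[5:7]
i=8 'c': node 18→1 (via fail)  emit P0@[8:8]
i=9 'b': node 1→3 (via fail)
i=10 'b': node 3→4
i=11 'c': node 4→5  emit P0@[11:11],P2@[9:11]
i=12 'c': node 5→1 (via fail)  emit P0@[12:12]
i=13 'a': node 1→2  emit P1@[12:13]
i=14 'a': node 2→11  emit P7@[12:14]
i=15 'a': node 11→6 (via fail)
i=16 'c': node 6→1 (via fail)  emit P0@[16:16]
i=17 'c': node 1→1 (via fail)  emit P0@[17:17]
i=18 'b': node 1→3 (via fail)
i=19 'a': node 3→15
i=20 'b': node 15→7 (via fail)
i=21 'b': node 7→8
i=22 'c': node 8→9  emit P0@[22:22],P2@[20:22]
i=23 'a': node 9→10  emit P1@[22:23],P3@[19:23]
i=24 'b': node 10→7 (via fail)
i=25 'b': node 7→8
i=26 'c': node 8→9  emit P0@[26:26],P2@[24:26]
i=27 'c': node 9→1 (via fail)  emit P0@[27:27]
i=28 'a': node 1→2  emit P1@[27:28]
i=29 'c': node 2→19  emit P0@[29:29],P6@[27:29]
i=30 'a': node 19→2 (via fail)  emit P1@[29:30]
i=31 'a': node 2→11  emit P7@[29:31]
i=32 'a': node 11→6 (via fail)
i=33 'c': node 6→1 (via fail)  emit P0@[33:33]
i=34 'c': node 1→1 (via fail)  emit P0@[34:34]
i=35 'c': node 1→1 (via fail)  emit P0@[35:35]
i=36 'c': node 1→1 (via fail)  emit P0@[36:36]
i=37 'b': node 1→3 (via fail)
i=38 'c': node 3→1 (via fail)  emit P0@[38:38]
i=39 'a': node 1→2  emit P1@[38:39]
i=40 'a': node 2→11  emit P7@[38:40]
i=41 'c': node 11→1 (via fail)  emit P0@[41:41]
i=42 'c': node 1→1 (via fail)  emit P0@[42:42]
i=43 'a': node 1→2  emit P1@[42:43]
i=44 'b': node 2→7 (via fail)
i=45 'b': node 7→8
i=46 'c': node 8→9  emit P0@[46:46],P2@[44:46]
i=47 'b': node 9→3 (via fail)
i=48 'c': node 3→1 (via fail)  emit P0@[48:48]
i=49 'a': node 1→2  emit P1@[48:49]
i=50 'a': node 2→11  emit P7@[48:50]
i=51 'c': node 11→1 (via fail)  emit P0@[51:51]
i=52 'a': node 1→2  emit P1@[51:52]
i=53 'a': node 2→11  emit P7@[51:53]
i=54 'b': node 11→12
i=55 'b': node 12→13
i=56 'b': node 13→14  emit P4@[51:56]
i=57 'b': node 14→4 (via fail)
i=58 'b': node 4→4 (via fail)
i=59 'b': node 4→4 (via fail)
i=60 'b': node 4→4 (via fail)
i=61 'a': node 4→15 (via fail)
i=62 'b': node 15→7 (via fail)
i=63 'a': node 7→15 (via fail)
i=64 'c': node 15→16  emit P0@[64:64]
i=65 'a': node 16→17  emit P1@[64:65]
i=66 'c': node 17→19 (via fail)  emit P0@[66:66],P6@[64:66]
i=67 'c': node 19→1 (via fail)  emit P0@[67:67]

Result: [[0,0],[5,0],[6,1],[7,5],[7,7],[8,0],[11,0],[11,2],[12,0],[13,1],[14,7],[16,0],[17,0],[22,0],[22,2],[23,1],[23,3],[26,0],[26,2],[27,0],[28,1],[29,0],[29,6],[30,1],[31,7],[33,0],[34,0],[35,0],[36,0],[38,0],[39,1],[40,7],[41,0],[42,0],[43,1],[46,0],[46,2],[48,0],[49,1],[50,7],[51,0],[52,1],[53,7],[56,4],[64,0],[65,1],[66,0],[66,6],[67,0]]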